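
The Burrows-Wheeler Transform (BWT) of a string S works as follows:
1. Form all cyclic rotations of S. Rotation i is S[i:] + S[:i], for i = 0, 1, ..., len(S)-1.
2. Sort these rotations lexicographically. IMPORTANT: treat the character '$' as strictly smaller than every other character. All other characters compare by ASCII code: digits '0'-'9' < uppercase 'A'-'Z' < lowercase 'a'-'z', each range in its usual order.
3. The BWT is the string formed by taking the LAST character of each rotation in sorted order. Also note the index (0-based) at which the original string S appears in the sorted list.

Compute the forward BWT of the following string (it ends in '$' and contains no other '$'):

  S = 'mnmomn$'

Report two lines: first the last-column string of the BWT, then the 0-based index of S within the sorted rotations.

All 7 rotations (rotation i = S[i:]+S[:i]):
  rot[0] = mnmomn$
  rot[1] = nmomn$m
  rot[2] = momn$mn
  rot[3] = omn$mnm
  rot[4] = mn$mnmo
  rot[5] = n$mnmom
  rot[6] = $mnmomn
Sorted (with $ < everything):
  sorted[0] = $mnmomn  (last char: 'n')
  sorted[1] = mn$mnmo  (last char: 'o')
  sorted[2] = mnmomn$  (last char: '$')
  sorted[3] = momn$mn  (last char: 'n')
  sorted[4] = n$mnmom  (last char: 'm')
  sorted[5] = nmomn$m  (last char: 'm')
  sorted[6] = omn$mnm  (last char: 'm')
Last column: no$nmmm
Original string S is at sorted index 2

Answer: no$nmmm
2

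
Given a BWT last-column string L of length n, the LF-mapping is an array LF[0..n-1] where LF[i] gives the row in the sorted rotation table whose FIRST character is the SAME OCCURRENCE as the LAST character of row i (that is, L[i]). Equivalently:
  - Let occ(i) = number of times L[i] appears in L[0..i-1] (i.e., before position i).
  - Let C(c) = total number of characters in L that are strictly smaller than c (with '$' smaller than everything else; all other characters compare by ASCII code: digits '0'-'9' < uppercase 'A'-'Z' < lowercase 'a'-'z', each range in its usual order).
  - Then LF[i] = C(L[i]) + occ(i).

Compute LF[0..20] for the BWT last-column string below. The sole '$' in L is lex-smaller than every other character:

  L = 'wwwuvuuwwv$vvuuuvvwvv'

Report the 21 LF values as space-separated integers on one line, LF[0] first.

Char counts: '$':1, 'u':6, 'v':8, 'w':6
C (first-col start): C('$')=0, C('u')=1, C('v')=7, C('w')=15
L[0]='w': occ=0, LF[0]=C('w')+0=15+0=15
L[1]='w': occ=1, LF[1]=C('w')+1=15+1=16
L[2]='w': occ=2, LF[2]=C('w')+2=15+2=17
L[3]='u': occ=0, LF[3]=C('u')+0=1+0=1
L[4]='v': occ=0, LF[4]=C('v')+0=7+0=7
L[5]='u': occ=1, LF[5]=C('u')+1=1+1=2
L[6]='u': occ=2, LF[6]=C('u')+2=1+2=3
L[7]='w': occ=3, LF[7]=C('w')+3=15+3=18
L[8]='w': occ=4, LF[8]=C('w')+4=15+4=19
L[9]='v': occ=1, LF[9]=C('v')+1=7+1=8
L[10]='$': occ=0, LF[10]=C('$')+0=0+0=0
L[11]='v': occ=2, LF[11]=C('v')+2=7+2=9
L[12]='v': occ=3, LF[12]=C('v')+3=7+3=10
L[13]='u': occ=3, LF[13]=C('u')+3=1+3=4
L[14]='u': occ=4, LF[14]=C('u')+4=1+4=5
L[15]='u': occ=5, LF[15]=C('u')+5=1+5=6
L[16]='v': occ=4, LF[16]=C('v')+4=7+4=11
L[17]='v': occ=5, LF[17]=C('v')+5=7+5=12
L[18]='w': occ=5, LF[18]=C('w')+5=15+5=20
L[19]='v': occ=6, LF[19]=C('v')+6=7+6=13
L[20]='v': occ=7, LF[20]=C('v')+7=7+7=14

Answer: 15 16 17 1 7 2 3 18 19 8 0 9 10 4 5 6 11 12 20 13 14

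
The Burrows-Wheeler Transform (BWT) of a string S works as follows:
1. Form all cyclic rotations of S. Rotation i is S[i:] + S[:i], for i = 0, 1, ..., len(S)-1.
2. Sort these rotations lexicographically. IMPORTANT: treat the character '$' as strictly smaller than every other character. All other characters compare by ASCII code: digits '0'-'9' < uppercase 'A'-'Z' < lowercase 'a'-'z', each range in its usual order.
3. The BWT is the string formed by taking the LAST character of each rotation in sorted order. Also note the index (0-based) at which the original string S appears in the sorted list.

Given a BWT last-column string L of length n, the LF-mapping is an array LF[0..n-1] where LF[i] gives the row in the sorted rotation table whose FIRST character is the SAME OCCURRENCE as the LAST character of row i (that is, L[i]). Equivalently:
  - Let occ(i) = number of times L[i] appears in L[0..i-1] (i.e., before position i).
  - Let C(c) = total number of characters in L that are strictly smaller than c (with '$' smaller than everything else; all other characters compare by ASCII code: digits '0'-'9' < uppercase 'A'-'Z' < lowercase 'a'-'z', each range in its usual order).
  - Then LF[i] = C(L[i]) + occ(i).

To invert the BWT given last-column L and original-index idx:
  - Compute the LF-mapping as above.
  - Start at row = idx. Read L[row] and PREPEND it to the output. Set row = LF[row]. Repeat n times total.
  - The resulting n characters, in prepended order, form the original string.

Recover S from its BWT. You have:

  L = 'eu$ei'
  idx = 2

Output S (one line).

Answer: eiue$

Derivation:
LF mapping: 1 4 0 2 3
Walk LF starting at row 2, prepending L[row]:
  step 1: row=2, L[2]='$', prepend. Next row=LF[2]=0
  step 2: row=0, L[0]='e', prepend. Next row=LF[0]=1
  step 3: row=1, L[1]='u', prepend. Next row=LF[1]=4
  step 4: row=4, L[4]='i', prepend. Next row=LF[4]=3
  step 5: row=3, L[3]='e', prepend. Next row=LF[3]=2
Reversed output: eiue$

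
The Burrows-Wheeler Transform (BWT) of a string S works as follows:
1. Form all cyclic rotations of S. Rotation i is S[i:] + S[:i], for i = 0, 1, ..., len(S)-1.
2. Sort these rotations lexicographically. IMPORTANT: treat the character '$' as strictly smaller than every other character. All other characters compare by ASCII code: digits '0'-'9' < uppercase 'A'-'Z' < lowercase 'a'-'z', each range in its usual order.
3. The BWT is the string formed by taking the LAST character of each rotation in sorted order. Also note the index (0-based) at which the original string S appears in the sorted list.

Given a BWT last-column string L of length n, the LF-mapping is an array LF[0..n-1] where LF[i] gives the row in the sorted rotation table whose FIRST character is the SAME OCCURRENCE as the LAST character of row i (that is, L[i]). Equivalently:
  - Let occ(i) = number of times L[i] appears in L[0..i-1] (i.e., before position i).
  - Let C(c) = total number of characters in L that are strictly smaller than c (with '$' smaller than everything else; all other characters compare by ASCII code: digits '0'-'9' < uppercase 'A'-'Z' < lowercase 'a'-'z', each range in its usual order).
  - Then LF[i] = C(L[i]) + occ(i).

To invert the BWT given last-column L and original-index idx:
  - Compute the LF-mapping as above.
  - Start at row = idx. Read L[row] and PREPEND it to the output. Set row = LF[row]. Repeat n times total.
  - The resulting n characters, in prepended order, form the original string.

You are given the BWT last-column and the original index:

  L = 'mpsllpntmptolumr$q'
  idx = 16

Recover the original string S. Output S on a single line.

Answer: tpmoppllqurtnmslm$

Derivation:
LF mapping: 4 9 14 1 2 10 7 15 5 11 16 8 3 17 6 13 0 12
Walk LF starting at row 16, prepending L[row]:
  step 1: row=16, L[16]='$', prepend. Next row=LF[16]=0
  step 2: row=0, L[0]='m', prepend. Next row=LF[0]=4
  step 3: row=4, L[4]='l', prepend. Next row=LF[4]=2
  step 4: row=2, L[2]='s', prepend. Next row=LF[2]=14
  step 5: row=14, L[14]='m', prepend. Next row=LF[14]=6
  step 6: row=6, L[6]='n', prepend. Next row=LF[6]=7
  step 7: row=7, L[7]='t', prepend. Next row=LF[7]=15
  step 8: row=15, L[15]='r', prepend. Next row=LF[15]=13
  step 9: row=13, L[13]='u', prepend. Next row=LF[13]=17
  step 10: row=17, L[17]='q', prepend. Next row=LF[17]=12
  step 11: row=12, L[12]='l', prepend. Next row=LF[12]=3
  step 12: row=3, L[3]='l', prepend. Next row=LF[3]=1
  step 13: row=1, L[1]='p', prepend. Next row=LF[1]=9
  step 14: row=9, L[9]='p', prepend. Next row=LF[9]=11
  step 15: row=11, L[11]='o', prepend. Next row=LF[11]=8
  step 16: row=8, L[8]='m', prepend. Next row=LF[8]=5
  step 17: row=5, L[5]='p', prepend. Next row=LF[5]=10
  step 18: row=10, L[10]='t', prepend. Next row=LF[10]=16
Reversed output: tpmoppllqurtnmslm$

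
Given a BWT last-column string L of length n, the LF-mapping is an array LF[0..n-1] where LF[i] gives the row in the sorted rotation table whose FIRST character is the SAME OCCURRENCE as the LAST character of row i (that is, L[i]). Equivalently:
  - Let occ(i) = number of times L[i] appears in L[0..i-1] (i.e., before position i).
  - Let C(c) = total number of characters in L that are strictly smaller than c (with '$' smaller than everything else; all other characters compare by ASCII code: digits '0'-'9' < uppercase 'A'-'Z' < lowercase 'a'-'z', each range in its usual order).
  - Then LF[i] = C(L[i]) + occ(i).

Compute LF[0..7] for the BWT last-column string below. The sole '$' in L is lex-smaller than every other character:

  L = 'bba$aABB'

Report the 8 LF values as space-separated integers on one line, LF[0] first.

Answer: 6 7 4 0 5 1 2 3

Derivation:
Char counts: '$':1, 'A':1, 'B':2, 'a':2, 'b':2
C (first-col start): C('$')=0, C('A')=1, C('B')=2, C('a')=4, C('b')=6
L[0]='b': occ=0, LF[0]=C('b')+0=6+0=6
L[1]='b': occ=1, LF[1]=C('b')+1=6+1=7
L[2]='a': occ=0, LF[2]=C('a')+0=4+0=4
L[3]='$': occ=0, LF[3]=C('$')+0=0+0=0
L[4]='a': occ=1, LF[4]=C('a')+1=4+1=5
L[5]='A': occ=0, LF[5]=C('A')+0=1+0=1
L[6]='B': occ=0, LF[6]=C('B')+0=2+0=2
L[7]='B': occ=1, LF[7]=C('B')+1=2+1=3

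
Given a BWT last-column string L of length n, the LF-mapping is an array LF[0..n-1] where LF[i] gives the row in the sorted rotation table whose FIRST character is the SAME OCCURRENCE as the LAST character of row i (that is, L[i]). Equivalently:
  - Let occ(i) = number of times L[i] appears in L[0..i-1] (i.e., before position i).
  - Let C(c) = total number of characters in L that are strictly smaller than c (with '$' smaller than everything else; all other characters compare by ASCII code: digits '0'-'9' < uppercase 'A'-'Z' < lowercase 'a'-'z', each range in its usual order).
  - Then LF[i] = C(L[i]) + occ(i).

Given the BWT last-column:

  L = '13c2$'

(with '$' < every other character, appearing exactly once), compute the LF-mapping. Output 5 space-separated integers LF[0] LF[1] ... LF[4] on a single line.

Char counts: '$':1, '1':1, '2':1, '3':1, 'c':1
C (first-col start): C('$')=0, C('1')=1, C('2')=2, C('3')=3, C('c')=4
L[0]='1': occ=0, LF[0]=C('1')+0=1+0=1
L[1]='3': occ=0, LF[1]=C('3')+0=3+0=3
L[2]='c': occ=0, LF[2]=C('c')+0=4+0=4
L[3]='2': occ=0, LF[3]=C('2')+0=2+0=2
L[4]='$': occ=0, LF[4]=C('$')+0=0+0=0

Answer: 1 3 4 2 0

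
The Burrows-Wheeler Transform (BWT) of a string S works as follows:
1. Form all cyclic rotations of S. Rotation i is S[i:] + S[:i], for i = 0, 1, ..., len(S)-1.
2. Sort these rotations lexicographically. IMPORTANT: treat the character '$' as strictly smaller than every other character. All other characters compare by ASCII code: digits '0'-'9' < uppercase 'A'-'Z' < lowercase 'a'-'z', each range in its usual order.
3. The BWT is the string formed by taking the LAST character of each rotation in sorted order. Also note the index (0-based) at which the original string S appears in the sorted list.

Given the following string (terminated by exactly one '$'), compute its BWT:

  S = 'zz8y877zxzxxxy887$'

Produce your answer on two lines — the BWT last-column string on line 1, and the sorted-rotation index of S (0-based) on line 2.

All 18 rotations (rotation i = S[i:]+S[:i]):
  rot[0] = zz8y877zxzxxxy887$
  rot[1] = z8y877zxzxxxy887$z
  rot[2] = 8y877zxzxxxy887$zz
  rot[3] = y877zxzxxxy887$zz8
  rot[4] = 877zxzxxxy887$zz8y
  rot[5] = 77zxzxxxy887$zz8y8
  rot[6] = 7zxzxxxy887$zz8y87
  rot[7] = zxzxxxy887$zz8y877
  rot[8] = xzxxxy887$zz8y877z
  rot[9] = zxxxy887$zz8y877zx
  rot[10] = xxxy887$zz8y877zxz
  rot[11] = xxy887$zz8y877zxzx
  rot[12] = xy887$zz8y877zxzxx
  rot[13] = y887$zz8y877zxzxxx
  rot[14] = 887$zz8y877zxzxxxy
  rot[15] = 87$zz8y877zxzxxxy8
  rot[16] = 7$zz8y877zxzxxxy88
  rot[17] = $zz8y877zxzxxxy887
Sorted (with $ < everything):
  sorted[0] = $zz8y877zxzxxxy887  (last char: '7')
  sorted[1] = 7$zz8y877zxzxxxy88  (last char: '8')
  sorted[2] = 77zxzxxxy887$zz8y8  (last char: '8')
  sorted[3] = 7zxzxxxy887$zz8y87  (last char: '7')
  sorted[4] = 87$zz8y877zxzxxxy8  (last char: '8')
  sorted[5] = 877zxzxxxy887$zz8y  (last char: 'y')
  sorted[6] = 887$zz8y877zxzxxxy  (last char: 'y')
  sorted[7] = 8y877zxzxxxy887$zz  (last char: 'z')
  sorted[8] = xxxy887$zz8y877zxz  (last char: 'z')
  sorted[9] = xxy887$zz8y877zxzx  (last char: 'x')
  sorted[10] = xy887$zz8y877zxzxx  (last char: 'x')
  sorted[11] = xzxxxy887$zz8y877z  (last char: 'z')
  sorted[12] = y877zxzxxxy887$zz8  (last char: '8')
  sorted[13] = y887$zz8y877zxzxxx  (last char: 'x')
  sorted[14] = z8y877zxzxxxy887$z  (last char: 'z')
  sorted[15] = zxxxy887$zz8y877zx  (last char: 'x')
  sorted[16] = zxzxxxy887$zz8y877  (last char: '7')
  sorted[17] = zz8y877zxzxxxy887$  (last char: '$')
Last column: 78878yyzzxxz8xzx7$
Original string S is at sorted index 17

Answer: 78878yyzzxxz8xzx7$
17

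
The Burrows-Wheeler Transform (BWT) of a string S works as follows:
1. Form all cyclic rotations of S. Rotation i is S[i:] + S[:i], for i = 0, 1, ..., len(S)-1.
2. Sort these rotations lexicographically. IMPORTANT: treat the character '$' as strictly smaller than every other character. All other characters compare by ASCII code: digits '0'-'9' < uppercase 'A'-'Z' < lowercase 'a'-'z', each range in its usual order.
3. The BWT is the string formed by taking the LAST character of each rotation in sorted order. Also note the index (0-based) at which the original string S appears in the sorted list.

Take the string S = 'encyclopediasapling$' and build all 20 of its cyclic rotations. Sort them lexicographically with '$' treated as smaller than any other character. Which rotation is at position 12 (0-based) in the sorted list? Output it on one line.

Answer: lopediasapling$encyc

Derivation:
All 20 rotations (rotation i = S[i:]+S[:i]):
  rot[0] = encyclopediasapling$
  rot[1] = ncyclopediasapling$e
  rot[2] = cyclopediasapling$en
  rot[3] = yclopediasapling$enc
  rot[4] = clopediasapling$ency
  rot[5] = lopediasapling$encyc
  rot[6] = opediasapling$encycl
  rot[7] = pediasapling$encyclo
  rot[8] = ediasapling$encyclop
  rot[9] = diasapling$encyclope
  rot[10] = iasapling$encycloped
  rot[11] = asapling$encyclopedi
  rot[12] = sapling$encyclopedia
  rot[13] = apling$encyclopedias
  rot[14] = pling$encyclopediasa
  rot[15] = ling$encyclopediasap
  rot[16] = ing$encyclopediasapl
  rot[17] = ng$encyclopediasapli
  rot[18] = g$encyclopediasaplin
  rot[19] = $encyclopediasapling
Sorted (with $ < everything):
  sorted[0] = $encyclopediasapling
  sorted[1] = apling$encyclopedias
  sorted[2] = asapling$encyclopedi
  sorted[3] = clopediasapling$ency
  sorted[4] = cyclopediasapling$en
  sorted[5] = diasapling$encyclope
  sorted[6] = ediasapling$encyclop
  sorted[7] = encyclopediasapling$
  sorted[8] = g$encyclopediasaplin
  sorted[9] = iasapling$encycloped
  sorted[10] = ing$encyclopediasapl
  sorted[11] = ling$encyclopediasap
  sorted[12] = lopediasapling$encyc
  sorted[13] = ncyclopediasapling$e
  sorted[14] = ng$encyclopediasapli
  sorted[15] = opediasapling$encycl
  sorted[16] = pediasapling$encyclo
  sorted[17] = pling$encyclopediasa
  sorted[18] = sapling$encyclopedia
  sorted[19] = yclopediasapling$enc
sorted[12] = lopediasapling$encyc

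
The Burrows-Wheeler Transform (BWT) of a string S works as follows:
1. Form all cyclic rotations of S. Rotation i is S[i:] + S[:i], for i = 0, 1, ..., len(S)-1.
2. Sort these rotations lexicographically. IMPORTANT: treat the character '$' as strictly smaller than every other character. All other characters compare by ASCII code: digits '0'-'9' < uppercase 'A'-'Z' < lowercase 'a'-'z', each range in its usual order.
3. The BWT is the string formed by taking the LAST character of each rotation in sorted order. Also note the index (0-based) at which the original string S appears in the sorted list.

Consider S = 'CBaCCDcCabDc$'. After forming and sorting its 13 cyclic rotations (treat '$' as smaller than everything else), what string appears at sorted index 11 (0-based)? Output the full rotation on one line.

Answer: c$CBaCCDcCabD

Derivation:
All 13 rotations (rotation i = S[i:]+S[:i]):
  rot[0] = CBaCCDcCabDc$
  rot[1] = BaCCDcCabDc$C
  rot[2] = aCCDcCabDc$CB
  rot[3] = CCDcCabDc$CBa
  rot[4] = CDcCabDc$CBaC
  rot[5] = DcCabDc$CBaCC
  rot[6] = cCabDc$CBaCCD
  rot[7] = CabDc$CBaCCDc
  rot[8] = abDc$CBaCCDcC
  rot[9] = bDc$CBaCCDcCa
  rot[10] = Dc$CBaCCDcCab
  rot[11] = c$CBaCCDcCabD
  rot[12] = $CBaCCDcCabDc
Sorted (with $ < everything):
  sorted[0] = $CBaCCDcCabDc
  sorted[1] = BaCCDcCabDc$C
  sorted[2] = CBaCCDcCabDc$
  sorted[3] = CCDcCabDc$CBa
  sorted[4] = CDcCabDc$CBaC
  sorted[5] = CabDc$CBaCCDc
  sorted[6] = Dc$CBaCCDcCab
  sorted[7] = DcCabDc$CBaCC
  sorted[8] = aCCDcCabDc$CB
  sorted[9] = abDc$CBaCCDcC
  sorted[10] = bDc$CBaCCDcCa
  sorted[11] = c$CBaCCDcCabD
  sorted[12] = cCabDc$CBaCCD
sorted[11] = c$CBaCCDcCabD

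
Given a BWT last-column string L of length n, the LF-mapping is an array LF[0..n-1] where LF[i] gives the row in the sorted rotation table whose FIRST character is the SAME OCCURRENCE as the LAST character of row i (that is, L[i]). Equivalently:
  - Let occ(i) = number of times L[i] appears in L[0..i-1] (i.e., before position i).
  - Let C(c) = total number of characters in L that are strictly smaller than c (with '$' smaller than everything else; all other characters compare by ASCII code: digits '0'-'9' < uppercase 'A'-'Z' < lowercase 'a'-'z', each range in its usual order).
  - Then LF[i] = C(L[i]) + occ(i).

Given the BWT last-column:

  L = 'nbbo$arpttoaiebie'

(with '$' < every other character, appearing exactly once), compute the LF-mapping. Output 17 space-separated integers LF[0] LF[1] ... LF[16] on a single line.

Char counts: '$':1, 'a':2, 'b':3, 'e':2, 'i':2, 'n':1, 'o':2, 'p':1, 'r':1, 't':2
C (first-col start): C('$')=0, C('a')=1, C('b')=3, C('e')=6, C('i')=8, C('n')=10, C('o')=11, C('p')=13, C('r')=14, C('t')=15
L[0]='n': occ=0, LF[0]=C('n')+0=10+0=10
L[1]='b': occ=0, LF[1]=C('b')+0=3+0=3
L[2]='b': occ=1, LF[2]=C('b')+1=3+1=4
L[3]='o': occ=0, LF[3]=C('o')+0=11+0=11
L[4]='$': occ=0, LF[4]=C('$')+0=0+0=0
L[5]='a': occ=0, LF[5]=C('a')+0=1+0=1
L[6]='r': occ=0, LF[6]=C('r')+0=14+0=14
L[7]='p': occ=0, LF[7]=C('p')+0=13+0=13
L[8]='t': occ=0, LF[8]=C('t')+0=15+0=15
L[9]='t': occ=1, LF[9]=C('t')+1=15+1=16
L[10]='o': occ=1, LF[10]=C('o')+1=11+1=12
L[11]='a': occ=1, LF[11]=C('a')+1=1+1=2
L[12]='i': occ=0, LF[12]=C('i')+0=8+0=8
L[13]='e': occ=0, LF[13]=C('e')+0=6+0=6
L[14]='b': occ=2, LF[14]=C('b')+2=3+2=5
L[15]='i': occ=1, LF[15]=C('i')+1=8+1=9
L[16]='e': occ=1, LF[16]=C('e')+1=6+1=7

Answer: 10 3 4 11 0 1 14 13 15 16 12 2 8 6 5 9 7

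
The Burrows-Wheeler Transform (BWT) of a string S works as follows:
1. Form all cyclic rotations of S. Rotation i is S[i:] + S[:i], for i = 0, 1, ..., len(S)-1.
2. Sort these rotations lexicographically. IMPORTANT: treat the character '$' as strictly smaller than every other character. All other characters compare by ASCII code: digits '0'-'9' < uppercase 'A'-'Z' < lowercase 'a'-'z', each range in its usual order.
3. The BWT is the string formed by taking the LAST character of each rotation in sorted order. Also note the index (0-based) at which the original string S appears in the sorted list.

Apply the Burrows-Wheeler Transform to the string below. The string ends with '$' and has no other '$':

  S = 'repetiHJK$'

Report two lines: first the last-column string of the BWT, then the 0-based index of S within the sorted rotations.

Answer: KiHJrpte$e
8

Derivation:
All 10 rotations (rotation i = S[i:]+S[:i]):
  rot[0] = repetiHJK$
  rot[1] = epetiHJK$r
  rot[2] = petiHJK$re
  rot[3] = etiHJK$rep
  rot[4] = tiHJK$repe
  rot[5] = iHJK$repet
  rot[6] = HJK$repeti
  rot[7] = JK$repetiH
  rot[8] = K$repetiHJ
  rot[9] = $repetiHJK
Sorted (with $ < everything):
  sorted[0] = $repetiHJK  (last char: 'K')
  sorted[1] = HJK$repeti  (last char: 'i')
  sorted[2] = JK$repetiH  (last char: 'H')
  sorted[3] = K$repetiHJ  (last char: 'J')
  sorted[4] = epetiHJK$r  (last char: 'r')
  sorted[5] = etiHJK$rep  (last char: 'p')
  sorted[6] = iHJK$repet  (last char: 't')
  sorted[7] = petiHJK$re  (last char: 'e')
  sorted[8] = repetiHJK$  (last char: '$')
  sorted[9] = tiHJK$repe  (last char: 'e')
Last column: KiHJrpte$e
Original string S is at sorted index 8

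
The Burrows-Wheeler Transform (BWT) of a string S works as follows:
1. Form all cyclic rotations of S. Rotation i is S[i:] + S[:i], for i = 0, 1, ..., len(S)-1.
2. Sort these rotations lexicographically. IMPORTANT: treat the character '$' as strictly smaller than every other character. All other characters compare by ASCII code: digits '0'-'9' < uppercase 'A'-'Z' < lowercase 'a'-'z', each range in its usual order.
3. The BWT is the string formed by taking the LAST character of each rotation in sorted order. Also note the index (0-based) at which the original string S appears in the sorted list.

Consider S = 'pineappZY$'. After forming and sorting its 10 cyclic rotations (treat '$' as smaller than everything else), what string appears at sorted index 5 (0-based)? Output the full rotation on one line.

All 10 rotations (rotation i = S[i:]+S[:i]):
  rot[0] = pineappZY$
  rot[1] = ineappZY$p
  rot[2] = neappZY$pi
  rot[3] = eappZY$pin
  rot[4] = appZY$pine
  rot[5] = ppZY$pinea
  rot[6] = pZY$pineap
  rot[7] = ZY$pineapp
  rot[8] = Y$pineappZ
  rot[9] = $pineappZY
Sorted (with $ < everything):
  sorted[0] = $pineappZY
  sorted[1] = Y$pineappZ
  sorted[2] = ZY$pineapp
  sorted[3] = appZY$pine
  sorted[4] = eappZY$pin
  sorted[5] = ineappZY$p
  sorted[6] = neappZY$pi
  sorted[7] = pZY$pineap
  sorted[8] = pineappZY$
  sorted[9] = ppZY$pinea
sorted[5] = ineappZY$p

Answer: ineappZY$p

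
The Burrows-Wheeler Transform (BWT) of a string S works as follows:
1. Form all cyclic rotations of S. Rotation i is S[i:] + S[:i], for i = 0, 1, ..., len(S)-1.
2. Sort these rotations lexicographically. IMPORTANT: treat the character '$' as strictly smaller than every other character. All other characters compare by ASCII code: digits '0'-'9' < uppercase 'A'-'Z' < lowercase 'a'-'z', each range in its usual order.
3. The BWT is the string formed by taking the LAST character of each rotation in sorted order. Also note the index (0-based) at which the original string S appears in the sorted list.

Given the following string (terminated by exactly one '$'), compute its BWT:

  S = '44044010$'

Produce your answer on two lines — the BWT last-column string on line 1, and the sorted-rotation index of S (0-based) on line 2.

Answer: 01440440$
8

Derivation:
All 9 rotations (rotation i = S[i:]+S[:i]):
  rot[0] = 44044010$
  rot[1] = 4044010$4
  rot[2] = 044010$44
  rot[3] = 44010$440
  rot[4] = 4010$4404
  rot[5] = 010$44044
  rot[6] = 10$440440
  rot[7] = 0$4404401
  rot[8] = $44044010
Sorted (with $ < everything):
  sorted[0] = $44044010  (last char: '0')
  sorted[1] = 0$4404401  (last char: '1')
  sorted[2] = 010$44044  (last char: '4')
  sorted[3] = 044010$44  (last char: '4')
  sorted[4] = 10$440440  (last char: '0')
  sorted[5] = 4010$4404  (last char: '4')
  sorted[6] = 4044010$4  (last char: '4')
  sorted[7] = 44010$440  (last char: '0')
  sorted[8] = 44044010$  (last char: '$')
Last column: 01440440$
Original string S is at sorted index 8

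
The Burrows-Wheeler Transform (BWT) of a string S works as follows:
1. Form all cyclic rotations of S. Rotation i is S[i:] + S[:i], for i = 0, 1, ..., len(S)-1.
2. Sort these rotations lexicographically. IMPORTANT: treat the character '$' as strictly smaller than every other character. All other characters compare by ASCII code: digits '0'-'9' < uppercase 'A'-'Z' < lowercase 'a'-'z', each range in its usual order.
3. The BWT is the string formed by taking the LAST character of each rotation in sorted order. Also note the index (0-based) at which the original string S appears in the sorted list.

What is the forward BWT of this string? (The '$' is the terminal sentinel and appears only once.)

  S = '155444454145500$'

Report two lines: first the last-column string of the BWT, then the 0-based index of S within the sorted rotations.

Answer: 0054$55444154541
4

Derivation:
All 16 rotations (rotation i = S[i:]+S[:i]):
  rot[0] = 155444454145500$
  rot[1] = 55444454145500$1
  rot[2] = 5444454145500$15
  rot[3] = 444454145500$155
  rot[4] = 44454145500$1554
  rot[5] = 4454145500$15544
  rot[6] = 454145500$155444
  rot[7] = 54145500$1554444
  rot[8] = 4145500$15544445
  rot[9] = 145500$155444454
  rot[10] = 45500$1554444541
  rot[11] = 5500$15544445414
  rot[12] = 500$155444454145
  rot[13] = 00$1554444541455
  rot[14] = 0$15544445414550
  rot[15] = $155444454145500
Sorted (with $ < everything):
  sorted[0] = $155444454145500  (last char: '0')
  sorted[1] = 0$15544445414550  (last char: '0')
  sorted[2] = 00$1554444541455  (last char: '5')
  sorted[3] = 145500$155444454  (last char: '4')
  sorted[4] = 155444454145500$  (last char: '$')
  sorted[5] = 4145500$15544445  (last char: '5')
  sorted[6] = 444454145500$155  (last char: '5')
  sorted[7] = 44454145500$1554  (last char: '4')
  sorted[8] = 4454145500$15544  (last char: '4')
  sorted[9] = 454145500$155444  (last char: '4')
  sorted[10] = 45500$1554444541  (last char: '1')
  sorted[11] = 500$155444454145  (last char: '5')
  sorted[12] = 54145500$1554444  (last char: '4')
  sorted[13] = 5444454145500$15  (last char: '5')
  sorted[14] = 5500$15544445414  (last char: '4')
  sorted[15] = 55444454145500$1  (last char: '1')
Last column: 0054$55444154541
Original string S is at sorted index 4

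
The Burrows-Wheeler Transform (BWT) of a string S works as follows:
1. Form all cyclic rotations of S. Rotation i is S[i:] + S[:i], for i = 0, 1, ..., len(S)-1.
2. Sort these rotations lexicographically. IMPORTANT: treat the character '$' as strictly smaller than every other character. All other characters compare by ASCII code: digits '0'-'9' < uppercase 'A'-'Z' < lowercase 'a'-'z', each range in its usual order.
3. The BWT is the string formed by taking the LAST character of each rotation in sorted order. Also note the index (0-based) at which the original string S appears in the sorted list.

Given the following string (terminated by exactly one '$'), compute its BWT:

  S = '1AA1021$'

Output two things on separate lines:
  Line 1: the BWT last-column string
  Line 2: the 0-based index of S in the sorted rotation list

All 8 rotations (rotation i = S[i:]+S[:i]):
  rot[0] = 1AA1021$
  rot[1] = AA1021$1
  rot[2] = A1021$1A
  rot[3] = 1021$1AA
  rot[4] = 021$1AA1
  rot[5] = 21$1AA10
  rot[6] = 1$1AA102
  rot[7] = $1AA1021
Sorted (with $ < everything):
  sorted[0] = $1AA1021  (last char: '1')
  sorted[1] = 021$1AA1  (last char: '1')
  sorted[2] = 1$1AA102  (last char: '2')
  sorted[3] = 1021$1AA  (last char: 'A')
  sorted[4] = 1AA1021$  (last char: '$')
  sorted[5] = 21$1AA10  (last char: '0')
  sorted[6] = A1021$1A  (last char: 'A')
  sorted[7] = AA1021$1  (last char: '1')
Last column: 112A$0A1
Original string S is at sorted index 4

Answer: 112A$0A1
4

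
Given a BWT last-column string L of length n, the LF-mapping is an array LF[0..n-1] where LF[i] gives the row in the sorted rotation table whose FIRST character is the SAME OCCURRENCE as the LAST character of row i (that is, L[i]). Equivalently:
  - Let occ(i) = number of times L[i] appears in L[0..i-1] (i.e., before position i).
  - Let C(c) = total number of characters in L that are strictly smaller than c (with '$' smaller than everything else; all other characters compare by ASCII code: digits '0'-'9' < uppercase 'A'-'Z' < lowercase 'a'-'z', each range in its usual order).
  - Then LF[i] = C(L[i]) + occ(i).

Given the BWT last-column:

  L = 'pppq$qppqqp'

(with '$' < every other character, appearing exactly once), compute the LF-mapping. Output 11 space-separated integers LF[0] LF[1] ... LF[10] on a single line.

Answer: 1 2 3 7 0 8 4 5 9 10 6

Derivation:
Char counts: '$':1, 'p':6, 'q':4
C (first-col start): C('$')=0, C('p')=1, C('q')=7
L[0]='p': occ=0, LF[0]=C('p')+0=1+0=1
L[1]='p': occ=1, LF[1]=C('p')+1=1+1=2
L[2]='p': occ=2, LF[2]=C('p')+2=1+2=3
L[3]='q': occ=0, LF[3]=C('q')+0=7+0=7
L[4]='$': occ=0, LF[4]=C('$')+0=0+0=0
L[5]='q': occ=1, LF[5]=C('q')+1=7+1=8
L[6]='p': occ=3, LF[6]=C('p')+3=1+3=4
L[7]='p': occ=4, LF[7]=C('p')+4=1+4=5
L[8]='q': occ=2, LF[8]=C('q')+2=7+2=9
L[9]='q': occ=3, LF[9]=C('q')+3=7+3=10
L[10]='p': occ=5, LF[10]=C('p')+5=1+5=6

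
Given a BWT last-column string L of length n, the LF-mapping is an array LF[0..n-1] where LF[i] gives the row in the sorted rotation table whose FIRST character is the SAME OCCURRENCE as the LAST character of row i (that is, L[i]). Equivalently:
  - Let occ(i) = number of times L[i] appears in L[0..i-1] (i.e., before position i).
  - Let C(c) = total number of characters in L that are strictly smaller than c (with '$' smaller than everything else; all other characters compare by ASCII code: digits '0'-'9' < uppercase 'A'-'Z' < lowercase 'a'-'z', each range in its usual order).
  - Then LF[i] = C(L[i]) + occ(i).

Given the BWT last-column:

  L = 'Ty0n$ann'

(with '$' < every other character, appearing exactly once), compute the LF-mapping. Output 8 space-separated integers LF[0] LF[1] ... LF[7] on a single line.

Char counts: '$':1, '0':1, 'T':1, 'a':1, 'n':3, 'y':1
C (first-col start): C('$')=0, C('0')=1, C('T')=2, C('a')=3, C('n')=4, C('y')=7
L[0]='T': occ=0, LF[0]=C('T')+0=2+0=2
L[1]='y': occ=0, LF[1]=C('y')+0=7+0=7
L[2]='0': occ=0, LF[2]=C('0')+0=1+0=1
L[3]='n': occ=0, LF[3]=C('n')+0=4+0=4
L[4]='$': occ=0, LF[4]=C('$')+0=0+0=0
L[5]='a': occ=0, LF[5]=C('a')+0=3+0=3
L[6]='n': occ=1, LF[6]=C('n')+1=4+1=5
L[7]='n': occ=2, LF[7]=C('n')+2=4+2=6

Answer: 2 7 1 4 0 3 5 6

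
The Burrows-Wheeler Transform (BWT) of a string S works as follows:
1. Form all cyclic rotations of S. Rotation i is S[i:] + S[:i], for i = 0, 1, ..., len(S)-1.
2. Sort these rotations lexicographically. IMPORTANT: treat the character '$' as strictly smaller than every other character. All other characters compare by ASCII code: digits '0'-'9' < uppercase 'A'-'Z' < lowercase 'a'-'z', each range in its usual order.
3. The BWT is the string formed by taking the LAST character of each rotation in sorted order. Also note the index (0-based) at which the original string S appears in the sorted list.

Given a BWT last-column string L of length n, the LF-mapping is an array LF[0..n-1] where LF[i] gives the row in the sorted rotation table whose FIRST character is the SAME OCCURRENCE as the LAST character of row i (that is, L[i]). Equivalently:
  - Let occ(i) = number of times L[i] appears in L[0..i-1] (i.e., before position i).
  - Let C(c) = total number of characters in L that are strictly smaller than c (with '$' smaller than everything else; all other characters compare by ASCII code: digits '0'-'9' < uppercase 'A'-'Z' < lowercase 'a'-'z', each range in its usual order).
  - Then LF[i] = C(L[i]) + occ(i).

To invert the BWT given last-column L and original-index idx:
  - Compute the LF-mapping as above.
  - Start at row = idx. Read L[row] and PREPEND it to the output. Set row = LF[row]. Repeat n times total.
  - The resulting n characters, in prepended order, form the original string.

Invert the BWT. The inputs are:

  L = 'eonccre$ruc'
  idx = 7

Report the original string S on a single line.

Answer: occurrence$

Derivation:
LF mapping: 4 7 6 1 2 8 5 0 9 10 3
Walk LF starting at row 7, prepending L[row]:
  step 1: row=7, L[7]='$', prepend. Next row=LF[7]=0
  step 2: row=0, L[0]='e', prepend. Next row=LF[0]=4
  step 3: row=4, L[4]='c', prepend. Next row=LF[4]=2
  step 4: row=2, L[2]='n', prepend. Next row=LF[2]=6
  step 5: row=6, L[6]='e', prepend. Next row=LF[6]=5
  step 6: row=5, L[5]='r', prepend. Next row=LF[5]=8
  step 7: row=8, L[8]='r', prepend. Next row=LF[8]=9
  step 8: row=9, L[9]='u', prepend. Next row=LF[9]=10
  step 9: row=10, L[10]='c', prepend. Next row=LF[10]=3
  step 10: row=3, L[3]='c', prepend. Next row=LF[3]=1
  step 11: row=1, L[1]='o', prepend. Next row=LF[1]=7
Reversed output: occurrence$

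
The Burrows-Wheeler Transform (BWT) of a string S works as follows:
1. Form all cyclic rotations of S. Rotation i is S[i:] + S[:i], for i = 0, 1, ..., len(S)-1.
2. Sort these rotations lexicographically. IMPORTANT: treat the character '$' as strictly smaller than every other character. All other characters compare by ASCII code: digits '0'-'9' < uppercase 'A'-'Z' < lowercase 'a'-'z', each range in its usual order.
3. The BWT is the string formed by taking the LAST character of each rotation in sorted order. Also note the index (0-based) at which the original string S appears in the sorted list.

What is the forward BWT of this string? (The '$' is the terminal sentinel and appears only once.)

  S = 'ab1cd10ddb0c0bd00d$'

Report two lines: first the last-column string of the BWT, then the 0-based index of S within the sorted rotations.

All 19 rotations (rotation i = S[i:]+S[:i]):
  rot[0] = ab1cd10ddb0c0bd00d$
  rot[1] = b1cd10ddb0c0bd00d$a
  rot[2] = 1cd10ddb0c0bd00d$ab
  rot[3] = cd10ddb0c0bd00d$ab1
  rot[4] = d10ddb0c0bd00d$ab1c
  rot[5] = 10ddb0c0bd00d$ab1cd
  rot[6] = 0ddb0c0bd00d$ab1cd1
  rot[7] = ddb0c0bd00d$ab1cd10
  rot[8] = db0c0bd00d$ab1cd10d
  rot[9] = b0c0bd00d$ab1cd10dd
  rot[10] = 0c0bd00d$ab1cd10ddb
  rot[11] = c0bd00d$ab1cd10ddb0
  rot[12] = 0bd00d$ab1cd10ddb0c
  rot[13] = bd00d$ab1cd10ddb0c0
  rot[14] = d00d$ab1cd10ddb0c0b
  rot[15] = 00d$ab1cd10ddb0c0bd
  rot[16] = 0d$ab1cd10ddb0c0bd0
  rot[17] = d$ab1cd10ddb0c0bd00
  rot[18] = $ab1cd10ddb0c0bd00d
Sorted (with $ < everything):
  sorted[0] = $ab1cd10ddb0c0bd00d  (last char: 'd')
  sorted[1] = 00d$ab1cd10ddb0c0bd  (last char: 'd')
  sorted[2] = 0bd00d$ab1cd10ddb0c  (last char: 'c')
  sorted[3] = 0c0bd00d$ab1cd10ddb  (last char: 'b')
  sorted[4] = 0d$ab1cd10ddb0c0bd0  (last char: '0')
  sorted[5] = 0ddb0c0bd00d$ab1cd1  (last char: '1')
  sorted[6] = 10ddb0c0bd00d$ab1cd  (last char: 'd')
  sorted[7] = 1cd10ddb0c0bd00d$ab  (last char: 'b')
  sorted[8] = ab1cd10ddb0c0bd00d$  (last char: '$')
  sorted[9] = b0c0bd00d$ab1cd10dd  (last char: 'd')
  sorted[10] = b1cd10ddb0c0bd00d$a  (last char: 'a')
  sorted[11] = bd00d$ab1cd10ddb0c0  (last char: '0')
  sorted[12] = c0bd00d$ab1cd10ddb0  (last char: '0')
  sorted[13] = cd10ddb0c0bd00d$ab1  (last char: '1')
  sorted[14] = d$ab1cd10ddb0c0bd00  (last char: '0')
  sorted[15] = d00d$ab1cd10ddb0c0b  (last char: 'b')
  sorted[16] = d10ddb0c0bd00d$ab1c  (last char: 'c')
  sorted[17] = db0c0bd00d$ab1cd10d  (last char: 'd')
  sorted[18] = ddb0c0bd00d$ab1cd10  (last char: '0')
Last column: ddcb01db$da0010bcd0
Original string S is at sorted index 8

Answer: ddcb01db$da0010bcd0
8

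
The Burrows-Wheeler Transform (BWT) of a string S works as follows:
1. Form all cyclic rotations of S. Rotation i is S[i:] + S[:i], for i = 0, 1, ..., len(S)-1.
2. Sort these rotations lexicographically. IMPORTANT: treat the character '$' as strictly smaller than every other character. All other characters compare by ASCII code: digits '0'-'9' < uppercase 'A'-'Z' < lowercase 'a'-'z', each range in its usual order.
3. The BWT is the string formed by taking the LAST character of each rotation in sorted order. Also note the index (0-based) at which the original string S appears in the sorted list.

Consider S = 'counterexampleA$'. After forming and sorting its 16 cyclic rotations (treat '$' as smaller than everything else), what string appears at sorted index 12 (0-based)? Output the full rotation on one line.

All 16 rotations (rotation i = S[i:]+S[:i]):
  rot[0] = counterexampleA$
  rot[1] = ounterexampleA$c
  rot[2] = unterexampleA$co
  rot[3] = nterexampleA$cou
  rot[4] = terexampleA$coun
  rot[5] = erexampleA$count
  rot[6] = rexampleA$counte
  rot[7] = exampleA$counter
  rot[8] = xampleA$countere
  rot[9] = ampleA$counterex
  rot[10] = mpleA$counterexa
  rot[11] = pleA$counterexam
  rot[12] = leA$counterexamp
  rot[13] = eA$counterexampl
  rot[14] = A$counterexample
  rot[15] = $counterexampleA
Sorted (with $ < everything):
  sorted[0] = $counterexampleA
  sorted[1] = A$counterexample
  sorted[2] = ampleA$counterex
  sorted[3] = counterexampleA$
  sorted[4] = eA$counterexampl
  sorted[5] = erexampleA$count
  sorted[6] = exampleA$counter
  sorted[7] = leA$counterexamp
  sorted[8] = mpleA$counterexa
  sorted[9] = nterexampleA$cou
  sorted[10] = ounterexampleA$c
  sorted[11] = pleA$counterexam
  sorted[12] = rexampleA$counte
  sorted[13] = terexampleA$coun
  sorted[14] = unterexampleA$co
  sorted[15] = xampleA$countere
sorted[12] = rexampleA$counte

Answer: rexampleA$counte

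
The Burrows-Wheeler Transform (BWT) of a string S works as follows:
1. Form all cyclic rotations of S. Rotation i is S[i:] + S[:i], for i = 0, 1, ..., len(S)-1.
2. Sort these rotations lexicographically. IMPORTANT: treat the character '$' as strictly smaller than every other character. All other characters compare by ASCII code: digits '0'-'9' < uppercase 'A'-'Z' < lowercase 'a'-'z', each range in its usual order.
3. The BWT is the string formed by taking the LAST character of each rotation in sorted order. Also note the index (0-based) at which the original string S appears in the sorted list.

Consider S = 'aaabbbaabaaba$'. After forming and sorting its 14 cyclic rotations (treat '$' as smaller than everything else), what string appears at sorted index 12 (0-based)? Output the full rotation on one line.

Answer: bbaabaaba$aaab

Derivation:
All 14 rotations (rotation i = S[i:]+S[:i]):
  rot[0] = aaabbbaabaaba$
  rot[1] = aabbbaabaaba$a
  rot[2] = abbbaabaaba$aa
  rot[3] = bbbaabaaba$aaa
  rot[4] = bbaabaaba$aaab
  rot[5] = baabaaba$aaabb
  rot[6] = aabaaba$aaabbb
  rot[7] = abaaba$aaabbba
  rot[8] = baaba$aaabbbaa
  rot[9] = aaba$aaabbbaab
  rot[10] = aba$aaabbbaaba
  rot[11] = ba$aaabbbaabaa
  rot[12] = a$aaabbbaabaab
  rot[13] = $aaabbbaabaaba
Sorted (with $ < everything):
  sorted[0] = $aaabbbaabaaba
  sorted[1] = a$aaabbbaabaab
  sorted[2] = aaabbbaabaaba$
  sorted[3] = aaba$aaabbbaab
  sorted[4] = aabaaba$aaabbb
  sorted[5] = aabbbaabaaba$a
  sorted[6] = aba$aaabbbaaba
  sorted[7] = abaaba$aaabbba
  sorted[8] = abbbaabaaba$aa
  sorted[9] = ba$aaabbbaabaa
  sorted[10] = baaba$aaabbbaa
  sorted[11] = baabaaba$aaabb
  sorted[12] = bbaabaaba$aaab
  sorted[13] = bbbaabaaba$aaa
sorted[12] = bbaabaaba$aaab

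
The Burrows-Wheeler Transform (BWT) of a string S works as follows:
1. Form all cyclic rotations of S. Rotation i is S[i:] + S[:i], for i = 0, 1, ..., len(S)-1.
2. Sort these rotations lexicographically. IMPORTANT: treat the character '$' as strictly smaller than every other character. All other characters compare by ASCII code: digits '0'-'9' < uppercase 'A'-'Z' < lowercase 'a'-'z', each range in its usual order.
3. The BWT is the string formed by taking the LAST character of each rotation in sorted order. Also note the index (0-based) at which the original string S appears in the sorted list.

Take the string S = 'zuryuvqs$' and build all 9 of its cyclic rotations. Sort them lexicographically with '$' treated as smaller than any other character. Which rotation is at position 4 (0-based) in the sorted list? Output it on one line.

All 9 rotations (rotation i = S[i:]+S[:i]):
  rot[0] = zuryuvqs$
  rot[1] = uryuvqs$z
  rot[2] = ryuvqs$zu
  rot[3] = yuvqs$zur
  rot[4] = uvqs$zury
  rot[5] = vqs$zuryu
  rot[6] = qs$zuryuv
  rot[7] = s$zuryuvq
  rot[8] = $zuryuvqs
Sorted (with $ < everything):
  sorted[0] = $zuryuvqs
  sorted[1] = qs$zuryuv
  sorted[2] = ryuvqs$zu
  sorted[3] = s$zuryuvq
  sorted[4] = uryuvqs$z
  sorted[5] = uvqs$zury
  sorted[6] = vqs$zuryu
  sorted[7] = yuvqs$zur
  sorted[8] = zuryuvqs$
sorted[4] = uryuvqs$z

Answer: uryuvqs$z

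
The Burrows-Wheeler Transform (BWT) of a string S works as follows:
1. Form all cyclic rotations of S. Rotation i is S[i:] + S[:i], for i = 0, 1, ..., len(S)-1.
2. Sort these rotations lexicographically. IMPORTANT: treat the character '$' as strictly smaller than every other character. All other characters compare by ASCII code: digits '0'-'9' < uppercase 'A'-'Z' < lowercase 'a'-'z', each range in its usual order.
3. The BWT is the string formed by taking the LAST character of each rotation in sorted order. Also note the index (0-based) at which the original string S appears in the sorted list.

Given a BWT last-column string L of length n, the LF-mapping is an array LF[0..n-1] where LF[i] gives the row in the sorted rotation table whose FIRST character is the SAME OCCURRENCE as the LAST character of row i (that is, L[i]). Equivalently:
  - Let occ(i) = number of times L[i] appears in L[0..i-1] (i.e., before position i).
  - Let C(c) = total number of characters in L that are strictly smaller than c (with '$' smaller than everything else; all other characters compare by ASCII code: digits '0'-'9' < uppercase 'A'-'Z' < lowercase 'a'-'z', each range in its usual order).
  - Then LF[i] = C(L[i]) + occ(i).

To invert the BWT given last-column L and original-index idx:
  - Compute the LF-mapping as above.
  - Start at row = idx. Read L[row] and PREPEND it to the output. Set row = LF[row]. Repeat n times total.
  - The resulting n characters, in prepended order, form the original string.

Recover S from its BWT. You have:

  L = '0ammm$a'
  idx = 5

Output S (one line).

LF mapping: 1 2 4 5 6 0 3
Walk LF starting at row 5, prepending L[row]:
  step 1: row=5, L[5]='$', prepend. Next row=LF[5]=0
  step 2: row=0, L[0]='0', prepend. Next row=LF[0]=1
  step 3: row=1, L[1]='a', prepend. Next row=LF[1]=2
  step 4: row=2, L[2]='m', prepend. Next row=LF[2]=4
  step 5: row=4, L[4]='m', prepend. Next row=LF[4]=6
  step 6: row=6, L[6]='a', prepend. Next row=LF[6]=3
  step 7: row=3, L[3]='m', prepend. Next row=LF[3]=5
Reversed output: mamma0$

Answer: mamma0$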